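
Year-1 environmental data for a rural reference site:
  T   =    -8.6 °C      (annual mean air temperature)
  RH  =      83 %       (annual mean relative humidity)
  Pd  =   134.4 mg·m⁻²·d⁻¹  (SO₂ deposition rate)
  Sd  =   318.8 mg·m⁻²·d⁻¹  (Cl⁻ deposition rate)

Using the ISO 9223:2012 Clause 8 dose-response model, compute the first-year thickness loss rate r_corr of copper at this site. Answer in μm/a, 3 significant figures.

r_corr = 0.876 μm/a

copper: T≤10 °C ⇒ hinge +0.126·(-8.6−10) = -2.3436
  SO₂ term: 0.0053·134.4^0.26·exp(0.059·83-2.3436) = 0.2435
  Sd branch = 0.01025·Sd^0.27·e^(0.036·RH+0.049·T) = 0.6329 μm/a
  sum: 0.2435 + 0.6329 → r_corr = 0.8764 μm/a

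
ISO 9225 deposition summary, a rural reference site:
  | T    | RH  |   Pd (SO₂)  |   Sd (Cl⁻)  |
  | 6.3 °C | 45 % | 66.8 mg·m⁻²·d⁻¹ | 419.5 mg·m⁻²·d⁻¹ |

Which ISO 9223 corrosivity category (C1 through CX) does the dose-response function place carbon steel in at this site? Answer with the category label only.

carbon steel: T≤10 °C ⇒ hinge +0.150·(6.3−10) = -0.5550
  SO₂ term: 1.77·66.8^0.52·exp(0.02·45-0.5550) = 22.22
  Cl⁻ term: 0.102·419.5^0.62·exp(0.033·45+0.04·6.3) = 24.49
  r_corr = 22.22 + 24.49 = 46.71 μm/a
ISO 9223 Table 2 (carbon steel): 25 < 46.7 ≤ 50 μm/a ⇒ C3

C3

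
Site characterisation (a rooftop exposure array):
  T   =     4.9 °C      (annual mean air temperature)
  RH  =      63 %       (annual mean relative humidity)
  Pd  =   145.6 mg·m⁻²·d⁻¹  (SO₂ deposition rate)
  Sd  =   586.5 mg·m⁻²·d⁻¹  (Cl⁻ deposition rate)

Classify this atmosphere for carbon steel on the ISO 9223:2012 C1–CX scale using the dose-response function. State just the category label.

carbon steel: f(T) = +0.150·(T−10) [T≤10 °C] = -0.7650
  SO₂ term: 1.77·145.6^0.52·exp(0.02·63-0.7650) = 38.71
  Cl⁻ term: 0.102·586.5^0.62·exp(0.033·63+0.04·4.9) = 51.64
  r_corr = 38.71 + 51.64 = 90.34 μm/a
Category bounds: 80…200 μm/a bracket r_corr ⇒ C5

C5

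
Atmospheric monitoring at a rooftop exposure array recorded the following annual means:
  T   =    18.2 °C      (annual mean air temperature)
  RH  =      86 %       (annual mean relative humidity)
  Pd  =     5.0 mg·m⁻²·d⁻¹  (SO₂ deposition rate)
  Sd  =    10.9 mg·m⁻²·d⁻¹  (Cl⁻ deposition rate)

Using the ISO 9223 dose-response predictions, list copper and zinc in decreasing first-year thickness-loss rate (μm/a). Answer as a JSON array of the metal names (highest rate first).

["copper", "zinc"]

copper: f(T) = -0.080·(T−10) [T>10 °C] = -0.6560
  SO₂ term: 0.0053·5.0^0.26·exp(0.059·86-0.6560) = 0.6679
  Sd branch = 0.01025·Sd^0.27·e^(0.036·RH+0.049·T) = 1.054 μm/a
  r_corr = 0.6679 + 1.054 = 1.722 μm/a
zinc: T>10 °C ⇒ hinge -0.071·(18.2−10) = -0.5822
  Pd branch = 0.0129·Pd^0.44·e^(0.046·RH+f) = 0.7645 μm/a
  Cl⁻ term: 0.0175·10.9^0.57·exp(0.008·86+0.085·18.2) = 0.6383
  sum: 0.7645 + 0.6383 → r_corr = 1.403 μm/a
Ordering by μm/a: copper (1.72) > zinc (1.4)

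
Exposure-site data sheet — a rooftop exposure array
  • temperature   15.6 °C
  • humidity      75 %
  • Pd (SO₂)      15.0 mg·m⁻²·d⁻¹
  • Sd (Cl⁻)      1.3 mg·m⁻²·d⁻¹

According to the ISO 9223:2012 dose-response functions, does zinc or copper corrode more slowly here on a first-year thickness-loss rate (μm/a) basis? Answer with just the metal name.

zinc: T>10 °C ⇒ hinge -0.071·(15.6−10) = -0.3976
  SO₂ term: 0.0129·15.0^0.44·exp(0.046·75-0.3976) = 0.8989
  Cl⁻ term: 0.0175·1.3^0.57·exp(0.008·75+0.085·15.6) = 0.1395
  r_corr = 0.8989 + 0.1395 = 1.038 μm/a
copper: T>10 °C ⇒ hinge -0.080·(15.6−10) = -0.4480
  SO₂ term: 0.0053·15.0^0.26·exp(0.059·75-0.4480) = 0.5718
  Cl⁻ term: 0.01025·1.3^0.27·exp(0.036·75+0.049·15.6) = 0.3516
  r_corr = 0.5718 + 0.3516 = 0.9234 μm/a
Ordering by μm/a: zinc (1.04) > copper (0.923)

copper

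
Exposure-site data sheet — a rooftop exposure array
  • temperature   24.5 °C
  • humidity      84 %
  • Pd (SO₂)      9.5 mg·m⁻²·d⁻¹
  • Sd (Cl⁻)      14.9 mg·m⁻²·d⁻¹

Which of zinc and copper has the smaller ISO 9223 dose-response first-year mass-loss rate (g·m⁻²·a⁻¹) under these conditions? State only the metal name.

zinc: temperature factor f = -0.071·(14.5) = -1.0295
  SO₂ term: 0.0129·9.5^0.44·exp(0.046·84-1.0295) = 0.5913
  Sd branch = 0.0175·Sd^0.57·e^(0.008·RH+0.085·T) = 1.282 μm/a
  sum: 0.5913 + 1.282 → r_corr = 1.874 μm/a
  mass loss = 1.874 μm/a × 7.14 g/cm³ = 13.38 g·m⁻²·a⁻¹
copper: temperature factor f = -0.080·(14.5) = -1.1600
  Pd branch = 0.0053·Pd^0.26·e^(0.059·RH+f) = 0.4237 μm/a
  Sd branch = 0.01025·Sd^0.27·e^(0.036·RH+0.049·T) = 1.453 μm/a
  sum: 0.4237 + 1.453 → r_corr = 1.876 μm/a
  mass loss = 1.876 μm/a × 8.96 g/cm³ = 16.81 g·m⁻²·a⁻¹
Ordering by g·m⁻²·a⁻¹: copper (16.8) > zinc (13.4)

zinc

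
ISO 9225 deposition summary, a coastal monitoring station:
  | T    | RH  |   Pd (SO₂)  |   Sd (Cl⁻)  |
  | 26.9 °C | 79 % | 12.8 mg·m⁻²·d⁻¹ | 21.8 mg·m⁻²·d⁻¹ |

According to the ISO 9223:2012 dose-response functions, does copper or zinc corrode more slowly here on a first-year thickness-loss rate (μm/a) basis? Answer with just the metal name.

copper

copper: temperature factor f = -0.080·(16.9) = -1.3520
  Pd branch = 0.0053·Pd^0.26·e^(0.059·RH+f) = 0.2813 μm/a
  Sd branch = 0.01025·Sd^0.27·e^(0.036·RH+0.049·T) = 1.512 μm/a
  r_corr = 0.2813 + 1.512 = 1.794 μm/a
zinc: temperature factor f = -0.071·(16.9) = -1.1999
  Pd branch = 0.0129·Pd^0.44·e^(0.046·RH+f) = 0.4517 μm/a
  Cl⁻ term: 0.0175·21.8^0.57·exp(0.008·79+0.085·26.9) = 1.877
  sum: 0.4517 + 1.877 → r_corr = 2.329 μm/a
Ordering by μm/a: zinc (2.33) > copper (1.79)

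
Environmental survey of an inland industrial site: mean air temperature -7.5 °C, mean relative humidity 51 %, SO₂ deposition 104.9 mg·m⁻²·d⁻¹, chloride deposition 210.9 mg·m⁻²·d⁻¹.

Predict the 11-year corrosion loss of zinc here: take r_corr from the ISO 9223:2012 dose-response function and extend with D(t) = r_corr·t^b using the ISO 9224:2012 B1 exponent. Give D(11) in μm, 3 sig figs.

D(11) = 5.83 μm

zinc: T≤10 °C ⇒ hinge +0.038·(-7.5−10) = -0.6650
  Pd branch = 0.0129·Pd^0.44·e^(0.046·RH+f) = 0.5368 μm/a
  Cl⁻ term: 0.0175·210.9^0.57·exp(0.008·51+0.085·-7.5) = 0.2938
  sum: 0.5368 + 0.2938 → r_corr = 0.8306 μm/a
ISO 9224: D(t) = r_corr · t^b with b = 0.813 (zinc, B1)
  D(11) = 0.8306 × 11^0.813 = 0.8306 × 7.025 = 5.835 μm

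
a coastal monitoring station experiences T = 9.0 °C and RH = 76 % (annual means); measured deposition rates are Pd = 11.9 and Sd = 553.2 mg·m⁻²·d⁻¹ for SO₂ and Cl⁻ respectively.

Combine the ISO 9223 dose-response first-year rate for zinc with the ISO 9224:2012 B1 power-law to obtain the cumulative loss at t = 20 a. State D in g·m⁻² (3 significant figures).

D(20) = 305 g·m⁻²

zinc: temperature factor f = +0.038·(-1.0) = -0.0380
  Pd branch = 0.0129·Pd^0.44·e^(0.046·RH+f) = 1.218 μm/a
  Cl⁻ term: 0.0175·553.2^0.57·exp(0.008·76+0.085·9.0) = 2.528
  r_corr = 1.218 + 2.528 = 3.746 μm/a
Long-term exponent b (ISO 9224 Table 2, B1) = 0.813
  D(20) = 3.746 × 20^0.813 = 3.746 × 11.42 = 42.78 μm
  Mass loss = 42.78 μm × 7.14 g/cm³ = 305.5 g·m⁻²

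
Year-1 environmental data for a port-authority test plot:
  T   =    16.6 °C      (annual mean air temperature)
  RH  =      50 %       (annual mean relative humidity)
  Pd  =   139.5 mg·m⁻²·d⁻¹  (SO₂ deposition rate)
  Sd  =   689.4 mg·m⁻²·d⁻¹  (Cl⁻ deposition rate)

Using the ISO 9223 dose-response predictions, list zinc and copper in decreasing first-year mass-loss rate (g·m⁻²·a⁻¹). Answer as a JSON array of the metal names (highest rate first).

zinc: f(T) = -0.071·(T−10) [T>10 °C] = -0.4686
  Pd branch = 0.0129·Pd^0.44·e^(0.046·RH+f) = 0.7072 μm/a
  Cl⁻ term: 0.0175·689.4^0.57·exp(0.008·50+0.085·16.6) = 4.441
  sum: 0.7072 + 4.441 → r_corr = 5.148 μm/a
  mass loss = 5.148 μm/a × 7.14 g/cm³ = 36.76 g·m⁻²·a⁻¹
copper: T>10 °C ⇒ hinge -0.080·(16.6−10) = -0.5280
  Pd branch = 0.0053·Pd^0.26·e^(0.059·RH+f) = 0.2156 μm/a
  Sd branch = 0.01025·Sd^0.27·e^(0.036·RH+0.049·T) = 0.8168 μm/a
  sum: 0.2156 + 0.8168 → r_corr = 1.032 μm/a
  mass loss = 1.032 μm/a × 8.96 g/cm³ = 9.25 g·m⁻²·a⁻¹
Ordering by g·m⁻²·a⁻¹: zinc (36.8) > copper (9.25)

["zinc", "copper"]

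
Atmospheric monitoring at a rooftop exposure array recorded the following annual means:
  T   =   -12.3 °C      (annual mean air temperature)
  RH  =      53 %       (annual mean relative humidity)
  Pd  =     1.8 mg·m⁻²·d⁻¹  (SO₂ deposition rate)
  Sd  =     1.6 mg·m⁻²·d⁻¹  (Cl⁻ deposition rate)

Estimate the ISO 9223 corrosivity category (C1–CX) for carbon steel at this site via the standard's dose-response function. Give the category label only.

carbon steel: f(T) = +0.150·(T−10) [T≤10 °C] = -3.3450
  Pd branch = 1.77·Pd^0.52·e^(0.02·RH+f) = 0.2445 μm/a
  Sd branch = 0.102·Sd^0.62·e^(0.033·RH+0.04·T) = 0.4798 μm/a
  sum: 0.2445 + 0.4798 → r_corr = 0.7243 μm/a
Category bounds: 0…1.3 μm/a bracket r_corr ⇒ C1

C1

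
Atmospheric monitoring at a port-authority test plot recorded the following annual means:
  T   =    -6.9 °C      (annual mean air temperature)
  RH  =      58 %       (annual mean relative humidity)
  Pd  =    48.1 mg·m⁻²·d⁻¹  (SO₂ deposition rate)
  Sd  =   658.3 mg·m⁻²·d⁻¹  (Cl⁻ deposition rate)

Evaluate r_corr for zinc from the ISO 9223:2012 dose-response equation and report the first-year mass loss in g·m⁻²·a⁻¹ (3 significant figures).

zinc: temperature factor f = +0.038·(-16.9) = -0.6422
  SO₂ term: 0.0129·48.1^0.44·exp(0.046·58-0.6422) = 0.5377
  Cl⁻ term: 0.0175·658.3^0.57·exp(0.008·58+0.085·-6.9) = 0.6257
  r_corr = 0.5377 + 0.6257 = 1.163 μm/a
Convert to mass loss: 1.163 μm/a × 7.14 g/cm³ = 8.306 g·m⁻²·a⁻¹

r_corr = 8.31 g·m⁻²·a⁻¹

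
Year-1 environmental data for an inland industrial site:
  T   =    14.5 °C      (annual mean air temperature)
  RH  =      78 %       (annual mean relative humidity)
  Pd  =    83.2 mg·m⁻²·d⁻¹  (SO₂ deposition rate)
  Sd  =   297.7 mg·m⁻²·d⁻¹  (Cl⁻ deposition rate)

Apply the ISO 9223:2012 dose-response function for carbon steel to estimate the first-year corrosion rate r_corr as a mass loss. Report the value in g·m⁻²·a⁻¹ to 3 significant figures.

carbon steel: temperature factor f = -0.054·(4.5) = -0.2430
  SO₂ term: 1.77·83.2^0.52·exp(0.02·78-0.2430) = 65.83
  Sd branch = 0.102·Sd^0.62·e^(0.033·RH+0.04·T) = 81.68 μm/a
  r_corr = 65.83 + 81.68 = 147.5 μm/a
Convert to mass loss: 147.5 μm/a × 7.85 g/cm³ = 1158 g·m⁻²·a⁻¹

r_corr = 1.16e+03 g·m⁻²·a⁻¹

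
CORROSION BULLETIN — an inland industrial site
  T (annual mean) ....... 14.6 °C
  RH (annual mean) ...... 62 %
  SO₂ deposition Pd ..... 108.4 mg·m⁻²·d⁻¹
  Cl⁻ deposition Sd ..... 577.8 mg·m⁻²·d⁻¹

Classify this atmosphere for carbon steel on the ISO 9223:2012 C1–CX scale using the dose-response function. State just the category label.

carbon steel: temperature factor f = -0.054·(4.6) = -0.2484
  SO₂ term: 1.77·108.4^0.52·exp(0.02·62-0.2484) = 54.56
  Cl⁻ term: 0.102·577.8^0.62·exp(0.033·62+0.04·14.6) = 72.96
  sum: 54.56 + 72.96 → r_corr = 127.5 μm/a
Category bounds: 80…200 μm/a bracket r_corr ⇒ C5

C5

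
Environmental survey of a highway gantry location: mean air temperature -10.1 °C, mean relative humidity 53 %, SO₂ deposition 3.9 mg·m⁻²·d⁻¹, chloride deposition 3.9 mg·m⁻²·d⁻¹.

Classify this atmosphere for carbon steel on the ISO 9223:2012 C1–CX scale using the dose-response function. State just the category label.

carbon steel: temperature factor f = +0.150·(-20.1) = -3.0150
  SO₂ term: 1.77·3.9^0.52·exp(0.02·53-3.0150) = 0.5085
  Cl⁻ term: 0.102·3.9^0.62·exp(0.033·53+0.04·-10.1) = 0.9103
  sum: 0.5085 + 0.9103 → r_corr = 1.419 μm/a
1.42 μm/a falls in (1.3, 25] for carbon steel → category C2

C2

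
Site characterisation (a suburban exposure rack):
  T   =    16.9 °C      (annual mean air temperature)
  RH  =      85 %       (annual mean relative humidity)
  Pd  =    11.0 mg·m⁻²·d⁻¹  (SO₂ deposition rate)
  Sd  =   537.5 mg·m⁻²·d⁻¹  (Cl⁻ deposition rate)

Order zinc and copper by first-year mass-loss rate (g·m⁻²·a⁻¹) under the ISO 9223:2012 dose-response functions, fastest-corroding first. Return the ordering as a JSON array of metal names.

zinc: temperature factor f = -0.071·(6.9) = -0.4899
  SO₂ term: 0.0129·11.0^0.44·exp(0.046·85-0.4899) = 1.133
  Cl⁻ term: 0.0175·537.5^0.57·exp(0.008·85+0.085·16.9) = 5.23
  sum: 1.133 + 5.23 → r_corr = 6.363 μm/a
  mass loss = 6.363 μm/a × 7.14 g/cm³ = 45.43 g·m⁻²·a⁻¹
copper: f(T) = -0.080·(T−10) [T>10 °C] = -0.5520
  SO₂ term: 0.0053·11.0^0.26·exp(0.059·85-0.5520) = 0.8576
  Sd branch = 0.01025·Sd^0.27·e^(0.036·RH+0.049·T) = 2.732 μm/a
  r_corr = 0.8576 + 2.732 = 3.59 μm/a
  mass loss = 3.59 μm/a × 8.96 g/cm³ = 32.16 g·m⁻²·a⁻¹
Ordering by g·m⁻²·a⁻¹: zinc (45.4) > copper (32.2)

["zinc", "copper"]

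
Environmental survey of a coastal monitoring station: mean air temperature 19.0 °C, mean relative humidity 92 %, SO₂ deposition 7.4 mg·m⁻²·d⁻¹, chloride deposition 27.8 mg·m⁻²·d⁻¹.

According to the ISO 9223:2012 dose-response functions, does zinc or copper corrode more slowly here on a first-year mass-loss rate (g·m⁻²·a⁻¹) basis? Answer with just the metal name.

zinc

zinc: temperature factor f = -0.071·(9.0) = -0.6390
  Pd branch = 0.0129·Pd^0.44·e^(0.046·RH+f) = 1.131 μm/a
  Sd branch = 0.0175·Sd^0.57·e^(0.008·RH+0.085·T) = 1.222 μm/a
  sum: 1.131 + 1.222 → r_corr = 2.353 μm/a
  mass loss = 2.353 μm/a × 7.14 g/cm³ = 16.8 g·m⁻²·a⁻¹
copper: T>10 °C ⇒ hinge -0.080·(19.0−10) = -0.7200
  Pd branch = 0.0053·Pd^0.26·e^(0.059·RH+f) = 0.9884 μm/a
  Cl⁻ term: 0.01025·27.8^0.27·exp(0.036·92+0.049·19.0) = 1.751
  sum: 0.9884 + 1.751 → r_corr = 2.74 μm/a
  mass loss = 2.74 μm/a × 8.96 g/cm³ = 24.55 g·m⁻²·a⁻¹
Ordering by g·m⁻²·a⁻¹: copper (24.5) > zinc (16.8)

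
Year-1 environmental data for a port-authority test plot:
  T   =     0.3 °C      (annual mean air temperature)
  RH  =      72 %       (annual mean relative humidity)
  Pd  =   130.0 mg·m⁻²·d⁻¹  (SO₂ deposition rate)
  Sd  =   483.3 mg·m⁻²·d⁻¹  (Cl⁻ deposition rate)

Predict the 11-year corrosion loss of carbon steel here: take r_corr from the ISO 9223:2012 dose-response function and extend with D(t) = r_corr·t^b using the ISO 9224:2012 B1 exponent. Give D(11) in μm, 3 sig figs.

carbon steel: f(T) = +0.150·(T−10) [T≤10 °C] = -1.4550
  SO₂ term: 1.77·130.0^0.52·exp(0.02·72-1.4550) = 21.91
  Sd branch = 0.102·Sd^0.62·e^(0.033·RH+0.04·T) = 51.28 μm/a
  sum: 21.91 + 51.28 → r_corr = 73.19 μm/a
ISO 9224: D(t) = r_corr · t^b with b = 0.523 (carbon steel, B1)
  D(11) = 73.19 × 11^0.523 = 73.19 × 3.505 = 256.5 μm

D(11) = 257 μm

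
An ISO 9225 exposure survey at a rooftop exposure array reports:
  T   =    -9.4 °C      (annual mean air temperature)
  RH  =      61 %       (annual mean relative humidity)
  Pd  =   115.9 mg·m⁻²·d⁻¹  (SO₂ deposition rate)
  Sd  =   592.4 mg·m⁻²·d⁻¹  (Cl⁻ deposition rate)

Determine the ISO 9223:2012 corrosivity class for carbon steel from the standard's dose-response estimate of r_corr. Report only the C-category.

C3

carbon steel: f(T) = +0.150·(T−10) [T≤10 °C] = -2.9100
  sulphur-dioxide contribution → 3.867 μm/a
  chloride contribution → 27.45 μm/a
  ⇒ r_corr(carbon steel) = 31.32 μm/a
31.3 μm/a falls in (25, 50] for carbon steel → category C3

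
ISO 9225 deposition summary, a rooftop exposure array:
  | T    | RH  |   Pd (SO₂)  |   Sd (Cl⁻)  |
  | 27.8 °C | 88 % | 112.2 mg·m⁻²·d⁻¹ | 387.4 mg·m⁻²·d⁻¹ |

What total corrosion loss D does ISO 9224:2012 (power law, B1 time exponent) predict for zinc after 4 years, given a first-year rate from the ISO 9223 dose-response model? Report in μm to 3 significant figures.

D(4) = 39.8 μm

zinc: temperature factor f = -0.071·(17.8) = -1.2638
  Pd branch = 0.0129·Pd^0.44·e^(0.046·RH+f) = 1.666 μm/a
  Cl⁻ term: 0.0175·387.4^0.57·exp(0.008·88+0.085·27.8) = 11.23
  sum: 1.666 + 11.23 → r_corr = 12.89 μm/a
ISO 9224: D(t) = r_corr · t^b with b = 0.813 (zinc, B1)
  D(4) = 12.89 × 4^0.813 = 12.89 × 3.087 = 39.8 μm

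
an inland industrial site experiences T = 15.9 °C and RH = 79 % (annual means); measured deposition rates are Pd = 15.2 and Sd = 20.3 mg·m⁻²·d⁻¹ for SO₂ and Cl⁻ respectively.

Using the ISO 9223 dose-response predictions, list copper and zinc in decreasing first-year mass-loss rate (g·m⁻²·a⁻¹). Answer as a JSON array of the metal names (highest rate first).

copper: temperature factor f = -0.080·(5.9) = -0.4720
  sulphur-dioxide contribution → 0.7093 μm/a
  chloride contribution → 0.8654 μm/a
  total first-year rate 1.575 μm/a
  mass loss = 1.575 μm/a × 8.96 g/cm³ = 14.11 g·m⁻²·a⁻¹
zinc: f(T) = -0.071·(T−10) [T>10 °C] = -0.4189
  sulphur-dioxide contribution → 1.064 μm/a
  chloride contribution → 0.7075 μm/a
  ⇒ r_corr(zinc) = 1.771 μm/a
  mass loss = 1.771 μm/a × 7.14 g/cm³ = 12.65 g·m⁻²·a⁻¹
Ordering by g·m⁻²·a⁻¹: copper (14.1) > zinc (12.6)

["copper", "zinc"]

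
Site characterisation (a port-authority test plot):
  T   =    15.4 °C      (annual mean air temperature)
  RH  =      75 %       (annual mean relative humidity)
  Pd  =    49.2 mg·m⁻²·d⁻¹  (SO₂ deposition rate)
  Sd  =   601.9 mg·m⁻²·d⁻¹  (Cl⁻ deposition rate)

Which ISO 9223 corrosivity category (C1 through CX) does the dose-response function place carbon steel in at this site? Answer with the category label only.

C5

carbon steel: f(T) = -0.054·(T−10) [T>10 °C] = -0.2916
  SO₂ term: 1.77·49.2^0.52·exp(0.02·75-0.2916) = 44.94
  Sd branch = 0.102·Sd^0.62·e^(0.033·RH+0.04·T) = 118.7 μm/a
  r_corr = 44.94 + 118.7 = 163.6 μm/a
Category bounds: 80…200 μm/a bracket r_corr ⇒ C5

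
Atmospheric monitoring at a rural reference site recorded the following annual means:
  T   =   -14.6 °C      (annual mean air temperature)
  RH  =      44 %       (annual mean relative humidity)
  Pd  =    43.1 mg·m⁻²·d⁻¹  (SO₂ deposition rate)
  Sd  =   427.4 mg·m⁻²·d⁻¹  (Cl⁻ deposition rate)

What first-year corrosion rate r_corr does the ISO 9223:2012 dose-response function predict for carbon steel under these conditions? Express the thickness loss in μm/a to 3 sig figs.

r_corr = 11.1 μm/a

carbon steel: T≤10 °C ⇒ hinge +0.150·(-14.6−10) = -3.6900
  Pd branch = 1.77·Pd^0.52·e^(0.02·RH+f) = 0.7543 μm/a
  Cl⁻ term: 0.102·427.4^0.62·exp(0.033·44+0.04·-14.6) = 10.39
  sum: 0.7543 + 10.39 → r_corr = 11.15 μm/a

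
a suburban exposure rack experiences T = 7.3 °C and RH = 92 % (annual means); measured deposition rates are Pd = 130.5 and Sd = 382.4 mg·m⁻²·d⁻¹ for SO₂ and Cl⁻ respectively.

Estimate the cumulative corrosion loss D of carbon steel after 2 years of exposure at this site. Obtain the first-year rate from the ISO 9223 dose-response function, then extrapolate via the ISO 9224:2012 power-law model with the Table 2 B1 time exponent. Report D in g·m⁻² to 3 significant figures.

carbon steel: temperature factor f = +0.150·(-2.7) = -0.4050
  SO₂ term: 1.77·130.5^0.52·exp(0.02·92-0.4050) = 93.61
  Cl⁻ term: 0.102·382.4^0.62·exp(0.033·92+0.04·7.3) = 113.5
  r_corr = 93.61 + 113.5 = 207.1 μm/a
ISO 9224: D(t) = r_corr · t^b with b = 0.523 (carbon steel, B1)
  D(2) = 207.1 × 2^0.523 = 207.1 × 1.437 = 297.6 μm
  Mass loss = 297.6 μm × 7.85 g/cm³ = 2336 g·m⁻²

D(2) = 2.34e+03 g·m⁻²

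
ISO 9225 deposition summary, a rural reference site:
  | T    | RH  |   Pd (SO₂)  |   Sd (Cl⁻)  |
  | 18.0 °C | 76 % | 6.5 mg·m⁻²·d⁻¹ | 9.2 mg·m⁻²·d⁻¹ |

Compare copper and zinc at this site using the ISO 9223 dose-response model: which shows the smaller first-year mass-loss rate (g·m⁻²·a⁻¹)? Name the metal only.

zinc

copper: T>10 °C ⇒ hinge -0.080·(18.0−10) = -0.6400
  sulphur-dioxide contribution → 0.4028 μm/a
  chloride contribution → 0.6954 μm/a
  total first-year rate 1.098 μm/a
  mass loss = 1.098 μm/a × 8.96 g/cm³ = 9.839 g·m⁻²·a⁻¹
zinc: temperature factor f = -0.071·(8.0) = -0.5680
  sulphur-dioxide contribution → 0.5494 μm/a
  chloride contribution → 0.5259 μm/a
  ⇒ r_corr(zinc) = 1.075 μm/a
  mass loss = 1.075 μm/a × 7.14 g/cm³ = 7.678 g·m⁻²·a⁻¹
Ordering by g·m⁻²·a⁻¹: copper (9.84) > zinc (7.68)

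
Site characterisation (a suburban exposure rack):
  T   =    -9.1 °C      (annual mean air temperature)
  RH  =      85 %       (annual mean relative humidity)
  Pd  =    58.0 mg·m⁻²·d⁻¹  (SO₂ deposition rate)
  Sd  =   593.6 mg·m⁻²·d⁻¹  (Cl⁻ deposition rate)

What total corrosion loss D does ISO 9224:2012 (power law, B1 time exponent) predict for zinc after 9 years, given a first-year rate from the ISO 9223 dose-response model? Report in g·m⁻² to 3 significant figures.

D(9) = 105 g·m⁻²

zinc: T≤10 °C ⇒ hinge +0.038·(-9.1−10) = -0.7258
  Pd branch = 0.0129·Pd^0.44·e^(0.046·RH+f) = 1.859 μm/a
  Cl⁻ term: 0.0175·593.6^0.57·exp(0.008·85+0.085·-9.1) = 0.6072
  sum: 1.859 + 0.6072 → r_corr = 2.467 μm/a
ISO 9224: D(t) = r_corr · t^b with b = 0.813 (zinc, B1)
  D(9) = 2.467 × 9^0.813 = 2.467 × 5.968 = 14.72 μm
  Mass loss = 14.72 μm × 7.14 g/cm³ = 105.1 g·m⁻²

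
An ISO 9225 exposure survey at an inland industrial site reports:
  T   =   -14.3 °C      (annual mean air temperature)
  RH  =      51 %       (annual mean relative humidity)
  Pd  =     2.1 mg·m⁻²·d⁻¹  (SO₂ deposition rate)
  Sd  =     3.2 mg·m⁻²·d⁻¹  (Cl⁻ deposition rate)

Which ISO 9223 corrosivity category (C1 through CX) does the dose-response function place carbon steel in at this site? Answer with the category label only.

C1

carbon steel: f(T) = +0.150·(T−10) [T≤10 °C] = -3.6450
  SO₂ term: 1.77·2.1^0.52·exp(0.02·51-3.6450) = 0.1886
  Cl⁻ term: 0.102·3.2^0.62·exp(0.033·51+0.04·-14.3) = 0.6372
  r_corr = 0.1886 + 0.6372 = 0.8258 μm/a
Category bounds: 0…1.3 μm/a bracket r_corr ⇒ C1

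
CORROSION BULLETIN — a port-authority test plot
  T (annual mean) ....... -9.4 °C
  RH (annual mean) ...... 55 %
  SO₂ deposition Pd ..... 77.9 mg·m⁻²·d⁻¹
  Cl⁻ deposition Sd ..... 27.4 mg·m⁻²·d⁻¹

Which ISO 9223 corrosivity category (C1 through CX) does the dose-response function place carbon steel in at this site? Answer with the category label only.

C2

carbon steel: T≤10 °C ⇒ hinge +0.150·(-9.4−10) = -2.9100
  sulphur-dioxide contribution → 2.789 μm/a
  chloride contribution → 3.349 μm/a
  total first-year rate 6.139 μm/a
ISO 9223 Table 2 (carbon steel): 1.3 < 6.14 ≤ 25 μm/a ⇒ C2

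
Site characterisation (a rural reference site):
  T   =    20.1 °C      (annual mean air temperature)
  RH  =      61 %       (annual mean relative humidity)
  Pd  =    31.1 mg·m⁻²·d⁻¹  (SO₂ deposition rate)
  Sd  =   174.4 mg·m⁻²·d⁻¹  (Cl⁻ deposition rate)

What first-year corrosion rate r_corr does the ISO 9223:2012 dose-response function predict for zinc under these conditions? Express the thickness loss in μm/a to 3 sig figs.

r_corr = 3.46 μm/a

zinc: temperature factor f = -0.071·(10.1) = -0.7171
  SO₂ term: 0.0129·31.1^0.44·exp(0.046·61-0.7171) = 0.4727
  Sd branch = 0.0175·Sd^0.57·e^(0.008·RH+0.085·T) = 2.983 μm/a
  sum: 0.4727 + 2.983 → r_corr = 3.456 μm/a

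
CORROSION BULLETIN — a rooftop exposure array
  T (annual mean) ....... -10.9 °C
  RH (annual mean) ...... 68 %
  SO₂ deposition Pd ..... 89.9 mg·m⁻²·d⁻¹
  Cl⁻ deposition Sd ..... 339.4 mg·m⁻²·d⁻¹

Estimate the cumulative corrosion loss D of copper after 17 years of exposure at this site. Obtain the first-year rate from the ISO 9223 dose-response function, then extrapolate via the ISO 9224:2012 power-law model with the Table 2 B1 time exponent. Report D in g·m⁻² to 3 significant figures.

copper: f(T) = +0.126·(T−10) [T≤10 °C] = -2.6334
  sulphur-dioxide contribution → 0.06776 μm/a
  chloride contribution → 0.3351 μm/a
  total first-year rate 0.4029 μm/a
Power-law: D(17) = r_corr · 17^0.667
  D(17) = 0.4029 × 17^0.667 = 0.4029 × 6.618 = 2.666 μm
  Mass loss = 2.666 μm × 8.96 g/cm³ = 23.89 g·m⁻²

D(17) = 23.9 g·m⁻²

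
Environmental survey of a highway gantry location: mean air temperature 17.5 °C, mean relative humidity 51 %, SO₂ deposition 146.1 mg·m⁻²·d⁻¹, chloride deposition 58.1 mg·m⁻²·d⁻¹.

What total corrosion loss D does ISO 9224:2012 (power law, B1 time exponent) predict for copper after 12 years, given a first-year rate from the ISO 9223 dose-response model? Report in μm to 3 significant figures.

D(12) = 3.51 μm

copper: f(T) = -0.080·(T−10) [T>10 °C] = -0.6000
  SO₂ term: 0.0053·146.1^0.26·exp(0.059·51-0.6000) = 0.2154
  Sd branch = 0.01025·Sd^0.27·e^(0.036·RH+0.049·T) = 0.4538 μm/a
  r_corr = 0.2154 + 0.4538 = 0.6692 μm/a
ISO 9224: D(t) = r_corr · t^b with b = 0.667 (copper, B1)
  D(12) = 0.6692 × 12^0.667 = 0.6692 × 5.246 = 3.51 μm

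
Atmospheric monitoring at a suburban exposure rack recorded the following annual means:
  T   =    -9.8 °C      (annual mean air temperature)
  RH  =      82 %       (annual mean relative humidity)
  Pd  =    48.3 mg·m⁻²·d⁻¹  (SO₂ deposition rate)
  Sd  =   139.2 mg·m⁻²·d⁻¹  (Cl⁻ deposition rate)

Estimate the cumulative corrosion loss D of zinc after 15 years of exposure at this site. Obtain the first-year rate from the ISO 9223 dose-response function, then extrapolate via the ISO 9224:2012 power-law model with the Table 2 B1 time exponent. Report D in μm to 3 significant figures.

D(15) = 15.4 μm

zinc: T≤10 °C ⇒ hinge +0.038·(-9.8−10) = -0.7524
  Pd branch = 0.0129·Pd^0.44·e^(0.046·RH+f) = 1.455 μm/a
  Sd branch = 0.0175·Sd^0.57·e^(0.008·RH+0.085·T) = 0.2444 μm/a
  r_corr = 1.455 + 0.2444 = 1.7 μm/a
Power-law: D(15) = r_corr · 15^0.813
  D(15) = 1.7 × 15^0.813 = 1.7 × 9.04 = 15.36 μm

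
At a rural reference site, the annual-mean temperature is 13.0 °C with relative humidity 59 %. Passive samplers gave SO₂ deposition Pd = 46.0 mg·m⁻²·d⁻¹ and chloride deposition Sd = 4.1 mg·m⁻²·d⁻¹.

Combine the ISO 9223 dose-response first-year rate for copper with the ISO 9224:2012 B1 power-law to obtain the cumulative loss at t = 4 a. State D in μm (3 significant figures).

D(4) = 1.52 μm

copper: temperature factor f = -0.080·(3.0) = -0.2400
  SO₂ term: 0.0053·46.0^0.26·exp(0.059·59-0.2400) = 0.3666
  Sd branch = 0.01025·Sd^0.27·e^(0.036·RH+0.049·T) = 0.2373 μm/a
  r_corr = 0.3666 + 0.2373 = 0.6038 μm/a
Power-law: D(4) = r_corr · 4^0.667
  D(4) = 0.6038 × 4^0.667 = 0.6038 × 2.521 = 1.522 μm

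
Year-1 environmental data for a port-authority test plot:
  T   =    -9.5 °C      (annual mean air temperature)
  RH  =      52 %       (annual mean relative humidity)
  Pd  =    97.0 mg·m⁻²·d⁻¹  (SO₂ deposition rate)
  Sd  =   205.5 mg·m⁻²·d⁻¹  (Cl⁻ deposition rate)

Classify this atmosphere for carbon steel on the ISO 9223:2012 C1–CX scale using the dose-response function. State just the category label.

C2

carbon steel: T≤10 °C ⇒ hinge +0.150·(-9.5−10) = -2.9250
  sulphur-dioxide contribution → 2.9 μm/a
  chloride contribution → 10.54 μm/a
  ⇒ r_corr(carbon steel) = 13.44 μm/a
ISO 9223 Table 2 (carbon steel): 1.3 < 13.4 ≤ 25 μm/a ⇒ C2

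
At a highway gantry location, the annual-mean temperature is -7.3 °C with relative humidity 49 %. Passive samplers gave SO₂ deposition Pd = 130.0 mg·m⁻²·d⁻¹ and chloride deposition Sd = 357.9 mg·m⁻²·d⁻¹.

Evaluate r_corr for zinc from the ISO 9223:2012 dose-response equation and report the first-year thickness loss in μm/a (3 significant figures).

r_corr = 0.940 μm/a

zinc: T≤10 °C ⇒ hinge +0.038·(-7.3−10) = -0.6574
  sulphur-dioxide contribution → 0.5421 μm/a
  chloride contribution → 0.3976 μm/a
  ⇒ r_corr(zinc) = 0.9397 μm/a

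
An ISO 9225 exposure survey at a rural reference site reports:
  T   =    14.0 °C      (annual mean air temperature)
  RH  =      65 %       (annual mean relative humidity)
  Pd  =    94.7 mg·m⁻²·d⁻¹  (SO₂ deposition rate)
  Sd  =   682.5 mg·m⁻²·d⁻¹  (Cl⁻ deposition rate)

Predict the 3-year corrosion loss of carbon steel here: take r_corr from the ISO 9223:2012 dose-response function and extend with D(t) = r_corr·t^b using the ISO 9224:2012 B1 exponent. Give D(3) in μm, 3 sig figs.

D(3) = 254 μm

carbon steel: temperature factor f = -0.054·(4.0) = -0.2160
  SO₂ term: 1.77·94.7^0.52·exp(0.02·65-0.2160) = 55.78
  Cl⁻ term: 0.102·682.5^0.62·exp(0.033·65+0.04·14.0) = 87.2
  sum: 55.78 + 87.2 → r_corr = 143 μm/a
ISO 9224: D(t) = r_corr · t^b with b = 0.523 (carbon steel, B1)
  D(3) = 143 × 3^0.523 = 143 × 1.776 = 254 μm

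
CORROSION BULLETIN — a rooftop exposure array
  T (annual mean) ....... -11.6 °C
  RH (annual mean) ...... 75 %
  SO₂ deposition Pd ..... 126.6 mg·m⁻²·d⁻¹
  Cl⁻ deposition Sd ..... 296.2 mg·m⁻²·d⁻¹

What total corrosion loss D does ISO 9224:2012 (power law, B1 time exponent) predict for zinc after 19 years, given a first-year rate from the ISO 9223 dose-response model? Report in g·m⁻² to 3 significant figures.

zinc: f(T) = +0.038·(T−10) [T≤10 °C] = -0.8208
  Pd branch = 0.0129·Pd^0.44·e^(0.046·RH+f) = 1.505 μm/a
  Cl⁻ term: 0.0175·296.2^0.57·exp(0.008·75+0.085·-11.6) = 0.3049
  r_corr = 1.505 + 0.3049 = 1.81 μm/a
ISO 9224: D(t) = r_corr · t^b with b = 0.813 (zinc, B1)
  D(19) = 1.81 × 19^0.813 = 1.81 × 10.96 = 19.83 μm
  Mass loss = 19.83 μm × 7.14 g/cm³ = 141.6 g·m⁻²

D(19) = 142 g·m⁻²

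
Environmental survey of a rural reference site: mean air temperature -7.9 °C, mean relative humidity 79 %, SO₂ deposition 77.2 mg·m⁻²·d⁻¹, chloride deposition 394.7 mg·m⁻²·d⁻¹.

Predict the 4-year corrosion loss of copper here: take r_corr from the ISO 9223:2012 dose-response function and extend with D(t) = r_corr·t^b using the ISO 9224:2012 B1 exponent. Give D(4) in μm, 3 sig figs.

D(4) = 1.97 μm

copper: f(T) = +0.126·(T−10) [T≤10 °C] = -2.2554
  sulphur-dioxide contribution → 0.1819 μm/a
  chloride contribution → 0.6008 μm/a
  ⇒ r_corr(copper) = 0.7827 μm/a
Long-term exponent b (ISO 9224 Table 2, B1) = 0.667
  D(4) = 0.7827 × 4^0.667 = 0.7827 × 2.521 = 1.973 μm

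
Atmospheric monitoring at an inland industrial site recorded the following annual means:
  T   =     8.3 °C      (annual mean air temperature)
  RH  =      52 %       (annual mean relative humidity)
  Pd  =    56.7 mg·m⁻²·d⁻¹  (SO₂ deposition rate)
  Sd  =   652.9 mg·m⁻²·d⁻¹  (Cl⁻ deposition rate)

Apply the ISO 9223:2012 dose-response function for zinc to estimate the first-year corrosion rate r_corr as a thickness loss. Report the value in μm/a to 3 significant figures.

r_corr = 2.94 μm/a

zinc: T≤10 °C ⇒ hinge +0.038·(8.3−10) = -0.0646
  Pd branch = 0.0129·Pd^0.44·e^(0.046·RH+f) = 0.7815 μm/a
  Sd branch = 0.0175·Sd^0.57·e^(0.008·RH+0.085·T) = 2.161 μm/a
  r_corr = 0.7815 + 2.161 = 2.942 μm/a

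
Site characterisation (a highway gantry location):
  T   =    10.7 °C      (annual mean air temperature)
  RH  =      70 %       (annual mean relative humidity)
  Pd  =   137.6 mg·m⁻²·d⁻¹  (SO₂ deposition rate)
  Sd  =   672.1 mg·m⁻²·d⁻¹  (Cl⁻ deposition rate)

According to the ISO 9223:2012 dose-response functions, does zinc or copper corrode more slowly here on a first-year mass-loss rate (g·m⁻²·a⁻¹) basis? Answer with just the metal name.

copper

zinc: T>10 °C ⇒ hinge -0.071·(10.7−10) = -0.0497
  SO₂ term: 0.0129·137.6^0.44·exp(0.046·70-0.0497) = 2.682
  Sd branch = 0.0175·Sd^0.57·e^(0.008·RH+0.085·T) = 3.111 μm/a
  sum: 2.682 + 3.111 → r_corr = 5.793 μm/a
  mass loss = 5.793 μm/a × 7.14 g/cm³ = 41.36 g·m⁻²·a⁻¹
copper: f(T) = -0.080·(T−10) [T>10 °C] = -0.0560
  Pd branch = 0.0053·Pd^0.26·e^(0.059·RH+f) = 1.121 μm/a
  Sd branch = 0.01025·Sd^0.27·e^(0.036·RH+0.049·T) = 1.248 μm/a
  r_corr = 1.121 + 1.248 = 2.369 μm/a
  mass loss = 2.369 μm/a × 8.96 g/cm³ = 21.23 g·m⁻²·a⁻¹
Ordering by g·m⁻²·a⁻¹: zinc (41.4) > copper (21.2)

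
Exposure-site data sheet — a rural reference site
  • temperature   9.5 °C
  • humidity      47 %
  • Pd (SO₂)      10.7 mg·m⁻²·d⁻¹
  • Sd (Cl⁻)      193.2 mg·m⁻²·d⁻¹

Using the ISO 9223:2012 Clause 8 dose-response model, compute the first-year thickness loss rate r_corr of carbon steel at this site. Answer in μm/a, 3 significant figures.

r_corr = 32.8 μm/a

carbon steel: temperature factor f = +0.150·(-0.5) = -0.0750
  sulphur-dioxide contribution → 14.42 μm/a
  chloride contribution → 18.39 μm/a
  ⇒ r_corr(carbon steel) = 32.81 μm/a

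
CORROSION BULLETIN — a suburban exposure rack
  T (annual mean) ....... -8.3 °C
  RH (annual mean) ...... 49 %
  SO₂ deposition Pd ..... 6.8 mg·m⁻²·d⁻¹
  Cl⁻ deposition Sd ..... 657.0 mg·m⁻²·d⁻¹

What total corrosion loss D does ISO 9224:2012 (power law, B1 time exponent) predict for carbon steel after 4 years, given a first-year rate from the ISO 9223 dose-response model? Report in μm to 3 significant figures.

carbon steel: f(T) = +0.150·(T−10) [T≤10 °C] = -2.7450
  SO₂ term: 1.77·6.8^0.52·exp(0.02·49-2.7450) = 0.821
  Sd branch = 0.102·Sd^0.62·e^(0.033·RH+0.04·T) = 20.59 μm/a
  sum: 0.821 + 20.59 → r_corr = 21.41 μm/a
Long-term exponent b (ISO 9224 Table 2, B1) = 0.523
  D(4) = 21.41 × 4^0.523 = 21.41 × 2.065 = 44.2 μm

D(4) = 44.2 μm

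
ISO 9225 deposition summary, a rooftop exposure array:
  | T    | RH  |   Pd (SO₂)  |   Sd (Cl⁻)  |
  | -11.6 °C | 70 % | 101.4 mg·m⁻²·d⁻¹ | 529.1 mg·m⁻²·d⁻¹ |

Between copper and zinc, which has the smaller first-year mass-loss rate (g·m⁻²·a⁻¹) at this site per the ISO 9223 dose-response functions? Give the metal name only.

copper: T≤10 °C ⇒ hinge +0.126·(-11.6−10) = -2.7216
  Pd branch = 0.0053·Pd^0.26·e^(0.059·RH+f) = 0.07203 μm/a
  Sd branch = 0.01025·Sd^0.27·e^(0.036·RH+0.049·T) = 0.3923 μm/a
  sum: 0.07203 + 0.3923 → r_corr = 0.4644 μm/a
  mass loss = 0.4644 μm/a × 8.96 g/cm³ = 4.161 g·m⁻²·a⁻¹
zinc: f(T) = +0.038·(T−10) [T≤10 °C] = -0.8208
  Pd branch = 0.0129·Pd^0.44·e^(0.046·RH+f) = 1.084 μm/a
  Cl⁻ term: 0.0175·529.1^0.57·exp(0.008·70+0.085·-11.6) = 0.4078
  r_corr = 1.084 + 0.4078 = 1.492 μm/a
  mass loss = 1.492 μm/a × 7.14 g/cm³ = 10.65 g·m⁻²·a⁻¹
Ordering by g·m⁻²·a⁻¹: zinc (10.7) > copper (4.16)

copper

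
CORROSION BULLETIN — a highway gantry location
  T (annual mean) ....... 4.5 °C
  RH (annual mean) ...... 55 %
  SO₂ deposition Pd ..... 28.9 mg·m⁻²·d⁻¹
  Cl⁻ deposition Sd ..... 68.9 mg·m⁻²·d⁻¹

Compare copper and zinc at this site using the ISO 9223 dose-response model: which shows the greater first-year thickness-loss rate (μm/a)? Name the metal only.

zinc

copper: temperature factor f = +0.126·(-5.5) = -0.6930
  SO₂ term: 0.0053·28.9^0.26·exp(0.059·55-0.6930) = 0.1631
  Cl⁻ term: 0.01025·68.9^0.27·exp(0.036·55+0.049·4.5) = 0.2902
  r_corr = 0.1631 + 0.2902 = 0.4533 μm/a
zinc: T≤10 °C ⇒ hinge +0.038·(4.5−10) = -0.2090
  SO₂ term: 0.0129·28.9^0.44·exp(0.046·55-0.2090) = 0.5773
  Sd branch = 0.0175·Sd^0.57·e^(0.008·RH+0.085·T) = 0.4447 μm/a
  sum: 0.5773 + 0.4447 → r_corr = 1.022 μm/a
Ordering by μm/a: zinc (1.02) > copper (0.453)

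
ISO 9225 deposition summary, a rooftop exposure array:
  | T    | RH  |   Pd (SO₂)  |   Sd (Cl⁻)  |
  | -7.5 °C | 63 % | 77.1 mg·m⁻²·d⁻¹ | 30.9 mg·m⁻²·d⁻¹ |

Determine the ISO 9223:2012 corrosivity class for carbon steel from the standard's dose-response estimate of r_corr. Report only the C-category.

C2

carbon steel: f(T) = +0.150·(T−10) [T≤10 °C] = -2.6250
  SO₂ term: 1.77·77.1^0.52·exp(0.02·63-2.6250) = 4.329
  Sd branch = 0.102·Sd^0.62·e^(0.033·RH+0.04·T) = 5.07 μm/a
  sum: 4.329 + 5.07 → r_corr = 9.399 μm/a
ISO 9223 Table 2 (carbon steel): 1.3 < 9.4 ≤ 25 μm/a ⇒ C2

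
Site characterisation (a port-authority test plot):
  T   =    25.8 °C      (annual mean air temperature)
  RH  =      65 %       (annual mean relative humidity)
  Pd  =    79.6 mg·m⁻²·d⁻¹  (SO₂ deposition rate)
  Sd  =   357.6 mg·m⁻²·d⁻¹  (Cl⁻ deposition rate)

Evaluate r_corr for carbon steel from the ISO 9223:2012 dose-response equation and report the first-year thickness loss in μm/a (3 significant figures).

r_corr = 121 μm/a

carbon steel: T>10 °C ⇒ hinge -0.054·(25.8−10) = -0.8532
  SO₂ term: 1.77·79.6^0.52·exp(0.02·65-0.8532) = 26.95
  Sd branch = 0.102·Sd^0.62·e^(0.033·RH+0.04·T) = 93.64 μm/a
  r_corr = 26.95 + 93.64 = 120.6 μm/a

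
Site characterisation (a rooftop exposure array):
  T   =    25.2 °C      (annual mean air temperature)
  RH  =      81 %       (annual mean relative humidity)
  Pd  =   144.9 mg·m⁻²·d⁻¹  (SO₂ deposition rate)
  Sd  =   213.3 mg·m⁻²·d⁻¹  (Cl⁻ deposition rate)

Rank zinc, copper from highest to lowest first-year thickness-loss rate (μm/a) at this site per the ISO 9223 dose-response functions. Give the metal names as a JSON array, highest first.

["zinc", "copper"]

zinc: temperature factor f = -0.071·(15.2) = -1.0792
  SO₂ term: 0.0129·144.9^0.44·exp(0.046·81-1.0792) = 1.625
  Cl⁻ term: 0.0175·213.3^0.57·exp(0.008·81+0.085·25.2) = 6.057
  sum: 1.625 + 6.057 → r_corr = 7.682 μm/a
copper: f(T) = -0.080·(T−10) [T>10 °C] = -1.2160
  SO₂ term: 0.0053·144.9^0.26·exp(0.059·81-1.2160) = 0.6816
  Cl⁻ term: 0.01025·213.3^0.27·exp(0.036·81+0.049·25.2) = 2.768
  r_corr = 0.6816 + 2.768 = 3.45 μm/a
Ordering by μm/a: zinc (7.68) > copper (3.45)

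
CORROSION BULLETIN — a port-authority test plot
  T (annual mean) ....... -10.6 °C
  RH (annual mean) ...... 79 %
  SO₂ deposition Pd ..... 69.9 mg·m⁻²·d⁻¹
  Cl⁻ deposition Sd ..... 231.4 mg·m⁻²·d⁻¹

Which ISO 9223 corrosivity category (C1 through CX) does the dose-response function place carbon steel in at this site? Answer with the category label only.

carbon steel: T≤10 °C ⇒ hinge +0.150·(-10.6−10) = -3.0900
  SO₂ term: 1.77·69.9^0.52·exp(0.02·79-3.0900) = 3.559
  Cl⁻ term: 0.102·231.4^0.62·exp(0.033·79+0.04·-10.6) = 26.46
  sum: 3.559 + 26.46 → r_corr = 30.02 μm/a
Category bounds: 25…50 μm/a bracket r_corr ⇒ C3

C3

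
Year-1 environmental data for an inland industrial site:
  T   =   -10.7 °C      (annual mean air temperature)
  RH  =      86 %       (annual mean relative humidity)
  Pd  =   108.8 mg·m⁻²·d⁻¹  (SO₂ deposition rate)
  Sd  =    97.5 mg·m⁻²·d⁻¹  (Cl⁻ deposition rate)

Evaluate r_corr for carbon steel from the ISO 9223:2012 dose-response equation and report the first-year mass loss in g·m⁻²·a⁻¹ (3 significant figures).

r_corr = 192 g·m⁻²·a⁻¹

carbon steel: temperature factor f = +0.150·(-20.7) = -3.1050
  sulphur-dioxide contribution → 5.076 μm/a
  chloride contribution → 19.43 μm/a
  total first-year rate 24.5 μm/a
Convert to mass loss: 24.5 μm/a × 7.85 g/cm³ = 192.4 g·m⁻²·a⁻¹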